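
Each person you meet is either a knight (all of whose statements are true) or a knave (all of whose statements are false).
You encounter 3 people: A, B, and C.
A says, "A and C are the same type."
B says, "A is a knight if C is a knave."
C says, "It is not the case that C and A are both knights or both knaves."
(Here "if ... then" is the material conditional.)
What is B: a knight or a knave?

B is a knight.

Consistent assignments: {A=knave, B=knight, C=knight}
In every consistent assignment, B is a knight.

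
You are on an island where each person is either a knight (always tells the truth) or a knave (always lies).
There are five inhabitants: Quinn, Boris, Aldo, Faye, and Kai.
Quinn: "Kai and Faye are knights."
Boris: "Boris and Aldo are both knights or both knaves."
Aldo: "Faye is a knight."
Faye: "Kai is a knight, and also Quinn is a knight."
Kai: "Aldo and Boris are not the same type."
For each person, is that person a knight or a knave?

Knights: Quinn, Aldo, Faye, and Kai. Knaves: Boris.

Quinn (knight): "Kai and Faye are knights" — True. ✓
Boris is a knave, so "Boris and Aldo are both knights or both knaves" must be False — and it is.
As a knight, Aldo's statement "Faye is a knight" should be True; it is.
Faye is a knight, so "Kai is a knight, and also Quinn is a knight" must be True — and it is.
Kai (knight): "Aldo and Boris are not the same type" — True. ✓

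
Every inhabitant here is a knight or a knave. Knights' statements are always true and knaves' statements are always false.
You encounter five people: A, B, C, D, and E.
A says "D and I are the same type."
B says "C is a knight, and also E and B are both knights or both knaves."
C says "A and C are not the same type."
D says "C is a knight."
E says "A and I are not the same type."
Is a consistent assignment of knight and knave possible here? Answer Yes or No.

Yes

One consistent assignment: A=knave, B=knight, C=knight, D=knight, E=knight.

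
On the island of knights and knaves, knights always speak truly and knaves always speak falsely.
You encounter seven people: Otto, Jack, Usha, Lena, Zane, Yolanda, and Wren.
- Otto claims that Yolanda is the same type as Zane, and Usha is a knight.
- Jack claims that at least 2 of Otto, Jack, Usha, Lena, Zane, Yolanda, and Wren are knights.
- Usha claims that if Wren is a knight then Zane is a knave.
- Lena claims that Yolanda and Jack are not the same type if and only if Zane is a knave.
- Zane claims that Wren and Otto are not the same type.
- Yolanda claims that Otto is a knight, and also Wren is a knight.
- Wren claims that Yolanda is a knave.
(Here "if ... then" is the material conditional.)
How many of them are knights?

3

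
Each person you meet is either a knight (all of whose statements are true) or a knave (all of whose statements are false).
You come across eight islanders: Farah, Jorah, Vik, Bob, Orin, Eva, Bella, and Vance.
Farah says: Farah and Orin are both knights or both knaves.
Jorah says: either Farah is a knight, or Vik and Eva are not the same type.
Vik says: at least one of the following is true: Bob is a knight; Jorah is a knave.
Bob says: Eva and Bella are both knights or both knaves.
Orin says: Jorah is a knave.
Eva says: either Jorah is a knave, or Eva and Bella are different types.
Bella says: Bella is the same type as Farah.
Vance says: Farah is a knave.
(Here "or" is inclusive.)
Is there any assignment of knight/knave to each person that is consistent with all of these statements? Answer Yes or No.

No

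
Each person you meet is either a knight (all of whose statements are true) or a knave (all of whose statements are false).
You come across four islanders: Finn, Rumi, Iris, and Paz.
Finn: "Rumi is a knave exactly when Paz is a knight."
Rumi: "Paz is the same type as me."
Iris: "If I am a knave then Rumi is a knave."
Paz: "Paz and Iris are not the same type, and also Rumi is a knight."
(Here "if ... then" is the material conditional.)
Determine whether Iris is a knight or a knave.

Iris is a knave.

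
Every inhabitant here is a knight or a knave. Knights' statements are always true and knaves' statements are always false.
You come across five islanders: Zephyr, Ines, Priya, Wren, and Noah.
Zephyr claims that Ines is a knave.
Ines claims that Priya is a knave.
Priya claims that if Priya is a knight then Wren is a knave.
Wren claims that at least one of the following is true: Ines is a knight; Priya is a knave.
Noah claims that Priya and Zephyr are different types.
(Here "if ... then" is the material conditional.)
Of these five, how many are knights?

2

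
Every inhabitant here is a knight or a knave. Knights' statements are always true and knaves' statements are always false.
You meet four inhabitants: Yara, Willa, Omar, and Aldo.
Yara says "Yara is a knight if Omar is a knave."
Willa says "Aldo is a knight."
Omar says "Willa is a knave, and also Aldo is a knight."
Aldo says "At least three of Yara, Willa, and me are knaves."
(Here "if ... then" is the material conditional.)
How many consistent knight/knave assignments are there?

Consistent assignments:
  Yara=knight, Willa=knave, Omar=knave, Aldo=knave

1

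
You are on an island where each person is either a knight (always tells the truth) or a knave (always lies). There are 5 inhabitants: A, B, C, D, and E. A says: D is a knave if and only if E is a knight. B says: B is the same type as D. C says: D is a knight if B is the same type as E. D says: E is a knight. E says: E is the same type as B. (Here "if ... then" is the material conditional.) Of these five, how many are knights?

4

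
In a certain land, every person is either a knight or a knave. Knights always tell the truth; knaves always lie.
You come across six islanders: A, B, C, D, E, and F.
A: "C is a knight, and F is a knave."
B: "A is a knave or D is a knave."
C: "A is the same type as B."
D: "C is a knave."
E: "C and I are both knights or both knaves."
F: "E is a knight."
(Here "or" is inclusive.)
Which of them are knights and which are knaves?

A is a knight, B is a knight, C is a knight, D is a knave, E is a knave, and F is a knave.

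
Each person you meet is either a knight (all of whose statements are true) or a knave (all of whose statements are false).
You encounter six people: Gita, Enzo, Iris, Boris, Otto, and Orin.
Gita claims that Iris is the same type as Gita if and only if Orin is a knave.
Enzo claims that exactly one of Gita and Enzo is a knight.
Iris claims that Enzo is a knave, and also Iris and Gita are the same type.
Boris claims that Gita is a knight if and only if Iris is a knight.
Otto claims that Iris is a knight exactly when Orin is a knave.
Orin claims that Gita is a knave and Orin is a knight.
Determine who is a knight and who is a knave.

Since Gita is a knave, "Iris is the same type as Gita if and only if Orin is a knave" needs to be False, which holds.
As a knight, Enzo's statement "exactly one of Gita and Enzo is a knight" should be true; it is.
Iris is a knave; "Enzo is a knave, and also Iris and Gita are the same type" is False, as required.
As a knight, Boris's statement "Gita is a knight if and only if Iris is a knight" should be true; it is.
As a knight, Otto's statement "Iris is a knight exactly when Orin is a knave" should be true; it is.
Since Orin is a knight, "Gita is a knave and Orin is a knight" needs to be true, which holds.

Gita is a knave, Enzo is a knight, Iris is a knave, Boris is a knight, Otto is a knight, and Orin is a knight.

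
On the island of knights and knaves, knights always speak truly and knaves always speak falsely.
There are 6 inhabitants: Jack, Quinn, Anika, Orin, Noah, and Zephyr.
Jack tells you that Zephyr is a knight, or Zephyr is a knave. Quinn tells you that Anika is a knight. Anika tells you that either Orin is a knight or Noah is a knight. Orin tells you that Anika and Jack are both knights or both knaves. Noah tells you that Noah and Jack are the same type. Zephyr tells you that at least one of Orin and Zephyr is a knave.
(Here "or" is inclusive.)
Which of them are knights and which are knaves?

Jack is a knight, and the claim "Zephyr is a knight, or Zephyr is a knave" is indeed True.
As a knave, Quinn's statement "Anika is a knight" should be false; it is.
Since Anika is a knave, "either Orin is a knight or Noah is a knight" needs to be false, which holds.
Orin (knave): "Anika and Jack are both knights or both knaves" — false. ✓
As a knave, Noah's statement "Noah and Jack are the same type" should be false; it is.
Since Zephyr is a knight, "at least one of Orin and Zephyr is a knave" needs to be True, which holds.

Knights: Jack and Zephyr. Knaves: Quinn, Anika, Orin, and Noah.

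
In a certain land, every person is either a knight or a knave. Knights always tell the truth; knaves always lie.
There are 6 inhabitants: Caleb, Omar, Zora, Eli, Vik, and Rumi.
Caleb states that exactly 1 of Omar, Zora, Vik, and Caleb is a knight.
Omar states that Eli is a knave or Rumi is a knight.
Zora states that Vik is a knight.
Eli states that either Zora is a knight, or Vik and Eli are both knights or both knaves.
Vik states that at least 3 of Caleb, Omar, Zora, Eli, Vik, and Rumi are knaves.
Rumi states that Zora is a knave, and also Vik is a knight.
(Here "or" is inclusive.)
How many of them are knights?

The unique consistent assignment is Caleb=knave, Omar=knave, Zora=knight, Eli=knight, Vik=knight, Rumi=knave.
That has 3 knights.

3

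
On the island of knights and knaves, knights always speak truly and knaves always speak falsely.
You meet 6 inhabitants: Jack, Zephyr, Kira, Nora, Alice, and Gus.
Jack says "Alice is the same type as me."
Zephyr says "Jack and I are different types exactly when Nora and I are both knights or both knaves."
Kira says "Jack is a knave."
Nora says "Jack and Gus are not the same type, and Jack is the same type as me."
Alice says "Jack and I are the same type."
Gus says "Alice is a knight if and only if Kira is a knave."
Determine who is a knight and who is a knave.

Jack is a knight, Zephyr is a knight, Kira is a knave, Nora is a knave, Alice is a knight, and Gus is a knight.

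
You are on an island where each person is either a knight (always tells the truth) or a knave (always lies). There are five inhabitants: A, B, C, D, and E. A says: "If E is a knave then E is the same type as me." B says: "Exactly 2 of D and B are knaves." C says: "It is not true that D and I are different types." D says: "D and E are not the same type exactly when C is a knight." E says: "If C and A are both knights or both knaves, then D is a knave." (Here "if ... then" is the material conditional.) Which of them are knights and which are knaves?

A is a knight, B is a knave, C is a knave, D is a knight, and E is a knight.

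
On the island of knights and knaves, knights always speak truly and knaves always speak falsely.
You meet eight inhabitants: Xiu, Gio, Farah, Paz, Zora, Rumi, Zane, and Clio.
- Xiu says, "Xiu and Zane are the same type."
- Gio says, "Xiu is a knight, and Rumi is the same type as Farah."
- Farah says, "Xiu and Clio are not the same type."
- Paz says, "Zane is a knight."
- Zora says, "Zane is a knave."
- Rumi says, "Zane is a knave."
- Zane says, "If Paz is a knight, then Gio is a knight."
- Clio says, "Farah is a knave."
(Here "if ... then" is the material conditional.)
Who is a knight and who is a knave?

Xiu is a knight, Gio is a knight, Farah is a knave, Paz is a knight, Zora is a knave, Rumi is a knave, Zane is a knight, and Clio is a knight.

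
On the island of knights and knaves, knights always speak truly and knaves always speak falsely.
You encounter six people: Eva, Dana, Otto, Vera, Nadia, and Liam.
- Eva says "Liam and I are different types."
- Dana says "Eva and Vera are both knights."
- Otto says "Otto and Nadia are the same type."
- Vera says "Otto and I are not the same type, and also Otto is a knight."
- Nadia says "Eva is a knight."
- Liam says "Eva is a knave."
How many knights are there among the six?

2

The unique consistent assignment is Eva=knight, Dana=knave, Otto=knave, Vera=knave, Nadia=knight, Liam=knave.
That has 2 knights.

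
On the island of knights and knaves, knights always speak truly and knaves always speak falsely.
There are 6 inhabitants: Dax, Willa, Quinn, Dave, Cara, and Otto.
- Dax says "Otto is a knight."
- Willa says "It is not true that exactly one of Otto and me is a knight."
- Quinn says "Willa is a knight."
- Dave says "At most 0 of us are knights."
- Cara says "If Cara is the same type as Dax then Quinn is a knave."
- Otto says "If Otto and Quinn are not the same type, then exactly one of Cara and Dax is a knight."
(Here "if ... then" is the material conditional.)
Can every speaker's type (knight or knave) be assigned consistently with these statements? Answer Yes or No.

No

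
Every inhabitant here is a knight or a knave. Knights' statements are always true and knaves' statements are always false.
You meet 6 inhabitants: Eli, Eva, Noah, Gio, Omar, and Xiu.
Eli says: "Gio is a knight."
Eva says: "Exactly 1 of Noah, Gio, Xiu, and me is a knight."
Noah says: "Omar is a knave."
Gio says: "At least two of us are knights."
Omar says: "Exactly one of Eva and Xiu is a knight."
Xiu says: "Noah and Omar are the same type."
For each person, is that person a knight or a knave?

Knights: Eli, Noah, and Gio. Knaves: Eva, Omar, and Xiu.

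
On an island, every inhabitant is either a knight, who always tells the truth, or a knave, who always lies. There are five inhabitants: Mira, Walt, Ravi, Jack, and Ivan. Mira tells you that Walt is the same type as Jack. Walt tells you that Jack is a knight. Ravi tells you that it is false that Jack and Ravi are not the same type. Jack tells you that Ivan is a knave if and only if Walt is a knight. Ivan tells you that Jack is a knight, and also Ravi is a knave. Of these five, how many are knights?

4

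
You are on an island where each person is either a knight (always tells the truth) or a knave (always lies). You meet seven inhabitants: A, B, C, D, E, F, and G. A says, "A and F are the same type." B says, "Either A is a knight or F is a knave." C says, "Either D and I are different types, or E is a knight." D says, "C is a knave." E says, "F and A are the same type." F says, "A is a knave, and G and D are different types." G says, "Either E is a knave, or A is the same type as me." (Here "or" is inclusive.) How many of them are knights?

The unique consistent assignment is A=knave, B=knave, C=knight, D=knave, E=knave, F=knight, G=knight.
That has 3 knights.

3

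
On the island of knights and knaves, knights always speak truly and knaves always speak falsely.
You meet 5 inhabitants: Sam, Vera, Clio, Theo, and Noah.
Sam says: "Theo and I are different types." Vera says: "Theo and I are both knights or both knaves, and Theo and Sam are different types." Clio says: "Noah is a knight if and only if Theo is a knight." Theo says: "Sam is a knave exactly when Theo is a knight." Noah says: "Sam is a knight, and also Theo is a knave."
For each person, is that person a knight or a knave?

Sam is a knave, and the claim "Theo and I are different types" is indeed False.
Vera is a knave, and the claim "Theo and I are both knights or both knaves, and Theo and Sam are different types" is indeed False.
Clio is a knight, and the claim "Noah is a knight if and only if Theo is a knight" is indeed True.
Theo is a knave, and the claim "Sam is a knave exactly when Theo is a knight" is indeed False.
Since Noah is a knave, "Sam is a knight, and also Theo is a knave" needs to be False, which holds.

Knights: Clio. Knaves: Sam, Vera, Theo, and Noah.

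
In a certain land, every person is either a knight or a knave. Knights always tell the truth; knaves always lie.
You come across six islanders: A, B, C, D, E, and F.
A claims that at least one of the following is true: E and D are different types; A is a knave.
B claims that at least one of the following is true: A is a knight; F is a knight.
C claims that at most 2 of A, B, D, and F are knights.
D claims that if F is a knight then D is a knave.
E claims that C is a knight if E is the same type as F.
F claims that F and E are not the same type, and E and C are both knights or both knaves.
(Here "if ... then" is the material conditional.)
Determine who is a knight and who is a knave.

As a knight, A's statement "at least one of the following is true: E and D are different types; A is a knave" should be true; it is.
B is a knight; "at least one of the following is true: A is a knight; F is a knight" is true, as required.
Since C is a knave, "at most 2 of A, B, D, and F are knights" needs to be False, which holds.
D is a knight; "if F is a knight then D is a knave" is true, as required.
As a knave, E's statement "C is a knight if E is the same type as F" should be False; it is.
F is a knave, so "F and E are not the same type, and E and C are both knights or both knaves" must be False — and it is.

Knights: A, B, and D. Knaves: C, E, and F.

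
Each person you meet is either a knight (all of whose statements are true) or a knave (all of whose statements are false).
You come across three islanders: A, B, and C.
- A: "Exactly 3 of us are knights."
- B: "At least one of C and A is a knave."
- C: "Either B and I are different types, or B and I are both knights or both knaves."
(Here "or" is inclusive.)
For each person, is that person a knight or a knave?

A is a knave; "exactly 3 of us are knights" is False, as required.
Since B is a knight, "at least one of C and A is a knave" needs to be true, which holds.
C is a knight; "either B and I are different types, or B and I are both knights or both knaves" is true, as required.

A is a knave, B is a knight, and C is a knight.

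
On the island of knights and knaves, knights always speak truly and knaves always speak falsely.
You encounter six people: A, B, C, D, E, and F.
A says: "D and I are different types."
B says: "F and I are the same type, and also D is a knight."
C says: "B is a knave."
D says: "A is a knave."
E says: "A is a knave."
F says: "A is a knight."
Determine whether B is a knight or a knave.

Consistent assignments: {A=knight, B=knave, C=knight, D=knave, E=knave, F=knight}
In every consistent assignment, B is a knave.

B is a knave.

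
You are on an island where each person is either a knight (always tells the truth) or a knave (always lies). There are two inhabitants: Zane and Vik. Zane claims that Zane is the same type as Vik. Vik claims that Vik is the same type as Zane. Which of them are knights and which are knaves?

Zane is a knight, and the claim "Zane is the same type as Vik" is indeed True.
Vik is a knight; "Vik is the same type as Zane" is True, as required.

Zane is a knight and Vik is a knight.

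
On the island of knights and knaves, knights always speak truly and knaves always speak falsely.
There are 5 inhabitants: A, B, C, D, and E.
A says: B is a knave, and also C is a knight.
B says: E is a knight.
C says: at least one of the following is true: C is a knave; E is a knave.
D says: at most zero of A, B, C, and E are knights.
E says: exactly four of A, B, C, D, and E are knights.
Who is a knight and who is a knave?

Since A is a knight, "B is a knave, and also C is a knight" needs to be true, which holds.
B (knave): "E is a knight" — False. ✓
C is a knight, so "at least one of the following is true: C is a knave; E is a knave" must be true — and it is.
D is a knave, so "at most zero of A, B, C, and E are knights" must be False — and it is.
E is a knave, and the claim "exactly four of A, B, C, D, and E are knights" is indeed False.

Knights: A and C. Knaves: B, D, and E.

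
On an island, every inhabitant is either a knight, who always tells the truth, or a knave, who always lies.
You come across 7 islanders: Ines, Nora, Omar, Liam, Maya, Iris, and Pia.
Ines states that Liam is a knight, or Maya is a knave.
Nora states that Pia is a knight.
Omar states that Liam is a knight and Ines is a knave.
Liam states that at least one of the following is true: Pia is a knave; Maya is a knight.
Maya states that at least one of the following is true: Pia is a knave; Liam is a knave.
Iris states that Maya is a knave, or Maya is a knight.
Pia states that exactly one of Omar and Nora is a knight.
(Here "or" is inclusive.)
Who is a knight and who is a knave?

Ines is a knight, Nora is a knave, Omar is a knave, Liam is a knight, Maya is a knight, Iris is a knight, and Pia is a knave.

Ines is a knight, and the claim "Liam is a knight, or Maya is a knave" is indeed true.
Nora is a knave; "Pia is a knight" is false, as required.
Omar is a knave, so "Liam is a knight and Ines is a knave" must be false — and it is.
Since Liam is a knight, "at least one of the following is true: Pia is a knave; Maya is a knight" needs to be true, which holds.
Maya is a knight, and the claim "at least one of the following is true: Pia is a knave; Liam is a knave" is indeed true.
As a knight, Iris's statement "Maya is a knave, or Maya is a knight" should be true; it is.
Since Pia is a knave, "exactly one of Omar and Nora is a knight" needs to be false, which holds.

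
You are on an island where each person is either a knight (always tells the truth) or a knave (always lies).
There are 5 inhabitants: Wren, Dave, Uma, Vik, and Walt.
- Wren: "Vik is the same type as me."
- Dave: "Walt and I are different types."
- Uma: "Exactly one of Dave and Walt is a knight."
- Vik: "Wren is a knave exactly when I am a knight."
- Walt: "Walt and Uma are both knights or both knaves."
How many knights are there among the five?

3

The unique consistent assignment is Wren=knave, Dave=knight, Uma=knight, Vik=knight, Walt=knave.
That has 3 knights.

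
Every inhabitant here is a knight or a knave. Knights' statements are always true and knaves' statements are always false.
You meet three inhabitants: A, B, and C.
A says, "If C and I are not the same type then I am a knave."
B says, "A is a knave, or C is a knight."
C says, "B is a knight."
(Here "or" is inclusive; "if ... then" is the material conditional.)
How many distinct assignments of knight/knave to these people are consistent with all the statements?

Consistent assignments:
  A=knight, B=knight, C=knight

1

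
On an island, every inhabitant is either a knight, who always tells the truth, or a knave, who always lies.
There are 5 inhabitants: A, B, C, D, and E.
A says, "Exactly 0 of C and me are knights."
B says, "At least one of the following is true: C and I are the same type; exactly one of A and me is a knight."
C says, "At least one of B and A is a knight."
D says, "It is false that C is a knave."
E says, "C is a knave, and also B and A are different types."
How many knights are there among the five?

3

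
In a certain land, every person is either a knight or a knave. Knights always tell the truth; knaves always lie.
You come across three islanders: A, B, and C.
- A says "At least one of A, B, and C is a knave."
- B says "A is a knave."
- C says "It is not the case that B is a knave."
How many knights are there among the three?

1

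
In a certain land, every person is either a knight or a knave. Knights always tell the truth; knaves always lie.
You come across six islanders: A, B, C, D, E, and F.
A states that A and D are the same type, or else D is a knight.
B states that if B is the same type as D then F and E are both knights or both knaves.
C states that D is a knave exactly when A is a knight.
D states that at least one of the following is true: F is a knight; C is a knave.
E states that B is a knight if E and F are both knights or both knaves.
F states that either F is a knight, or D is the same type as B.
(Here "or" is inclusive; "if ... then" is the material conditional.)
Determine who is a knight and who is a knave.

A is a knight, B is a knight, C is a knave, D is a knight, E is a knight, and F is a knight.

A is a knight, so "A and D are the same type, or else D is a knight" must be true — and it is.
B is a knight, and the claim "if B is the same type as D then F and E are both knights or both knaves" is indeed true.
As a knave, C's statement "D is a knave exactly when A is a knight" should be False; it is.
D is a knight, and the claim "at least one of the following is true: F is a knight; C is a knave" is indeed true.
As a knight, E's statement "B is a knight if E and F are both knights or both knaves" should be true; it is.
F is a knight, and the claim "either F is a knight, or D is the same type as B" is indeed true.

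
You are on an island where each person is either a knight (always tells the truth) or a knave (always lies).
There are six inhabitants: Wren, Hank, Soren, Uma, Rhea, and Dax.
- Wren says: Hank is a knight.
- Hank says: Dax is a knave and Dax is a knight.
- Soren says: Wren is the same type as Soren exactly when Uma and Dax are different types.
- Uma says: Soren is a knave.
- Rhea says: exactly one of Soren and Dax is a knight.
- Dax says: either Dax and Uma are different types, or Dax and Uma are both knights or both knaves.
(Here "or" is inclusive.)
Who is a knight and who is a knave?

Knights: Uma, Rhea, and Dax. Knaves: Wren, Hank, and Soren.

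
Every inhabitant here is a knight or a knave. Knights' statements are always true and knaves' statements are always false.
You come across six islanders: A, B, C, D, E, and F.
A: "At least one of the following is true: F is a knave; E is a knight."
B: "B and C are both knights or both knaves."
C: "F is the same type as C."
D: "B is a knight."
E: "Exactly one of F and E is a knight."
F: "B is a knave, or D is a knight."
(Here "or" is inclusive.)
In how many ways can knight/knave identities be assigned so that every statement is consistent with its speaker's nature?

0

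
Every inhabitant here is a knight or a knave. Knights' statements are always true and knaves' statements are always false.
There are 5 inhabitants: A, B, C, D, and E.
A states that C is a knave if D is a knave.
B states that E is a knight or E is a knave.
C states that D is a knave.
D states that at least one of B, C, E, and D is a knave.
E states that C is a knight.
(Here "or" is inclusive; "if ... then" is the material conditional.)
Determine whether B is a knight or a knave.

B is a knight.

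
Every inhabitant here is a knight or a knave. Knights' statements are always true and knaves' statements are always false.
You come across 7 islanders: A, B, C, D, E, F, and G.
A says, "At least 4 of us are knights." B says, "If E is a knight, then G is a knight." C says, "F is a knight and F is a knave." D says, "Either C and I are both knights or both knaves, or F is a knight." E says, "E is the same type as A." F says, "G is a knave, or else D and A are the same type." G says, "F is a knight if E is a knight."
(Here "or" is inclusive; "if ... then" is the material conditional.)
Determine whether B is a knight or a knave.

B is a knight.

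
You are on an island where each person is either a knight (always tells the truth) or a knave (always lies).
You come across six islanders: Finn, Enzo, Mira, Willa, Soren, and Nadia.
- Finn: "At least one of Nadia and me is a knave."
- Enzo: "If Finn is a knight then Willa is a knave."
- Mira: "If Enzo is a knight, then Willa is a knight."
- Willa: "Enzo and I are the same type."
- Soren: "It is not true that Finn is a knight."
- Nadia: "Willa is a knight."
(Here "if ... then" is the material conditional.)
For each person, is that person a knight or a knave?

Finn is a knight, Enzo is a knight, Mira is a knave, Willa is a knave, Soren is a knave, and Nadia is a knave.

Since Finn is a knight, "at least one of Nadia and me is a knave" needs to be true, which holds.
Since Enzo is a knight, "if Finn is a knight then Willa is a knave" needs to be true, which holds.
As a knave, Mira's statement "if Enzo is a knight, then Willa is a knight" should be false; it is.
Since Willa is a knave, "Enzo and I are the same type" needs to be false, which holds.
Soren is a knave, so "it is not true that Finn is a knight" must be false — and it is.
Nadia is a knave, and the claim "Willa is a knight" is indeed false.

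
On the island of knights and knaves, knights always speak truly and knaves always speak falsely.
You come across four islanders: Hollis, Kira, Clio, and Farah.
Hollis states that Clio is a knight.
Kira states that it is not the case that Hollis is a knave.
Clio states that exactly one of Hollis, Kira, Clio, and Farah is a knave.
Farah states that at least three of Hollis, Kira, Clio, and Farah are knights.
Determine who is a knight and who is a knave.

Hollis is a knave, and the claim "Clio is a knight" is indeed False.
Kira (knave): "it is not the case that Hollis is a knave" — False. ✓
As a knave, Clio's statement "exactly one of Hollis, Kira, Clio, and Farah is a knave" should be False; it is.
Since Farah is a knave, "at least three of Hollis, Kira, Clio, and Farah are knights" needs to be False, which holds.

Knights: none. Knaves: Hollis, Kira, Clio, and Farah.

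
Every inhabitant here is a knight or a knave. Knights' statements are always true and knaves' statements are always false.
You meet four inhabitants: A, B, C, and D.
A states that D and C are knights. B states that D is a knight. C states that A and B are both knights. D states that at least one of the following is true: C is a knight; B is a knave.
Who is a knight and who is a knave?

A is a knight, B is a knight, C is a knight, and D is a knight.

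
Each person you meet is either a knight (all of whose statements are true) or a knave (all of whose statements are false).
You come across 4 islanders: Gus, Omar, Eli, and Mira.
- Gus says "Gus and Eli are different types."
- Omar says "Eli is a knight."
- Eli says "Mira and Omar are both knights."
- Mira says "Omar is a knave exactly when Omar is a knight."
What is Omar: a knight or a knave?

Consistent assignments: {Gus=knight, Omar=knave, Eli=knave, Mira=knave}; {Gus=knave, Omar=knave, Eli=knave, Mira=knave}
In every consistent assignment, Omar is a knave.

Omar is a knave.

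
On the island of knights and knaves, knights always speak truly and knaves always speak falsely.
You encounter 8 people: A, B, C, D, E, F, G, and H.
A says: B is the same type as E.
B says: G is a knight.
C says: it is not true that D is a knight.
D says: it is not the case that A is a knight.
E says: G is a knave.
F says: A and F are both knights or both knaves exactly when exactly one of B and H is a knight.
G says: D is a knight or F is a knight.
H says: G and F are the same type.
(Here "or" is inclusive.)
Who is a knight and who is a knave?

As a knave, A's statement "B is the same type as E" should be False; it is.
B (knight): "G is a knight" — true. ✓
C is a knave, so "it is not true that D is a knight" must be False — and it is.
D is a knight, so "it is not the case that A is a knight" must be true — and it is.
E is a knave; "G is a knave" is False, as required.
Since F is a knight, "A and F are both knights or both knaves exactly when exactly one of B and H is a knight" needs to be true, which holds.
Since G is a knight, "D is a knight or F is a knight" needs to be true, which holds.
H is a knight; "G and F are the same type" is true, as required.

A is a knave, B is a knight, C is a knave, D is a knight, E is a knave, F is a knight, G is a knight, and H is a knight.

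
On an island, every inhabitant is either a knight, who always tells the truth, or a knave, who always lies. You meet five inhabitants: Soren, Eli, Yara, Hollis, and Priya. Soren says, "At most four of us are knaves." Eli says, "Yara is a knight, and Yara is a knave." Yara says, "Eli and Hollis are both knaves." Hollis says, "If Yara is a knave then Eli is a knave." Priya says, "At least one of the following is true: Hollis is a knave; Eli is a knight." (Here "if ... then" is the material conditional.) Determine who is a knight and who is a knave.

Soren is a knight, Eli is a knave, Yara is a knave, Hollis is a knight, and Priya is a knave.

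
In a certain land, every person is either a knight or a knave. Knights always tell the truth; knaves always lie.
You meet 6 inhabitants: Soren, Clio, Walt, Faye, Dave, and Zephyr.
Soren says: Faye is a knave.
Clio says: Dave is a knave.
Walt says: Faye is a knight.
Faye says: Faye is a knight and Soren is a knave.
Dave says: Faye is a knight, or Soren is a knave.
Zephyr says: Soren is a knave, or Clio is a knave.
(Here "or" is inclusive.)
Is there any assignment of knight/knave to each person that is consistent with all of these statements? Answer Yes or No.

Yes

One consistent assignment: Soren=knight, Clio=knight, Walt=knave, Faye=knave, Dave=knave, Zephyr=knave.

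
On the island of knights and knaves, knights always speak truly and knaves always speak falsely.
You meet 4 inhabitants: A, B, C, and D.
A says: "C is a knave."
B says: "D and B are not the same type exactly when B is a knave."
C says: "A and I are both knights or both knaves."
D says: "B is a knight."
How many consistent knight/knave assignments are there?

2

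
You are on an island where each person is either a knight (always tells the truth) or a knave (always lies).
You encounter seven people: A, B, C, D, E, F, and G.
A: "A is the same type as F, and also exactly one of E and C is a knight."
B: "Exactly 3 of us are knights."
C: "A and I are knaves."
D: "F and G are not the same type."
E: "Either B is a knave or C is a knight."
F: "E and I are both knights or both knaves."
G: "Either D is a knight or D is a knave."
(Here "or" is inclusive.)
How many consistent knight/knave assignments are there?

1

Consistent assignments:
  A=knight, B=knave, C=knave, D=knave, E=knight, F=knight, G=knight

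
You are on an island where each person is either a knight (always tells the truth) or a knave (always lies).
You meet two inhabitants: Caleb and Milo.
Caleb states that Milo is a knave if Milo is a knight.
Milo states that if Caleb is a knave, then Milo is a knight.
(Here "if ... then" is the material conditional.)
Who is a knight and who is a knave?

Knights: Milo. Knaves: Caleb.

Suppose Caleb is a knight. Then Caleb's statement "Milo is a knave if Milo is a knight" would have to be true. Checking the 2 ways to assign the others, none is consistent with every speaker.
(For instance, with Milo=knight, Caleb's claim "Milo is a knave if Milo is a knight" comes out false where it would need to be true.)
So Caleb must be a knave, making "Milo is a knave if Milo is a knight" false. Taking Caleb=knave, Milo=knight, each remaining statement checks out:
  Milo (knight): "if Caleb is a knave, then Milo is a knight" — true. ✓
This is the unique consistent assignment.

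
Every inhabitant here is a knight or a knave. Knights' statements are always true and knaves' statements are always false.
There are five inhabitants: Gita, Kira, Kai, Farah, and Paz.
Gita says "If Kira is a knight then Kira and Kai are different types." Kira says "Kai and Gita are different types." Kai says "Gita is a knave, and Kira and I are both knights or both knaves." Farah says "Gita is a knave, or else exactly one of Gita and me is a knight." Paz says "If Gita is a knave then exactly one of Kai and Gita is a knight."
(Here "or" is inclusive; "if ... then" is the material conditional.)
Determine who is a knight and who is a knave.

Suppose Gita is a knight. Then Gita's statement "if Kira is a knight then Kira and Kai are different types" would have to be true. Checking the 16 ways to assign the others, none is consistent with every speaker.
(For instance, with Kira=knight, Kai=knight, Farah=knight, Paz=knight, Gita's claim "if Kira is a knight then Kira and Kai are different types" comes out false where it would need to be true.)
So Gita must be a knave, making "if Kira is a knight then Kira and Kai are different types" false. Taking Gita=knave, Kira=knight, Kai=knight, Farah=knight, Paz=knight, each remaining statement checks out:
  Kira (knight): "Kai and Gita are different types" — true. ✓
  Kai (knight): "Gita is a knave, and Kira and I are both knights or both knaves" — true. ✓
  Farah (knight): "Gita is a knave, or else exactly one of Gita and me is a knight" — true. ✓
  Paz (knight): "if Gita is a knave then exactly one of Kai and Gita is a knight" — true. ✓
This is the unique consistent assignment.

Knights: Kira, Kai, Farah, and Paz. Knaves: Gita.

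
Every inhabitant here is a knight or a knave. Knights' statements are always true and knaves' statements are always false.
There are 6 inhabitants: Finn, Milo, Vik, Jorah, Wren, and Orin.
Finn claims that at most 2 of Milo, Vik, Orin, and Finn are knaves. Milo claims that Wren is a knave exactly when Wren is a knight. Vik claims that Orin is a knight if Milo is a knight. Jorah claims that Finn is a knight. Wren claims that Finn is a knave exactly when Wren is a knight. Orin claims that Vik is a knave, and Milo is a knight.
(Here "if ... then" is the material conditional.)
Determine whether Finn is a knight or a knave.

Finn is a knave.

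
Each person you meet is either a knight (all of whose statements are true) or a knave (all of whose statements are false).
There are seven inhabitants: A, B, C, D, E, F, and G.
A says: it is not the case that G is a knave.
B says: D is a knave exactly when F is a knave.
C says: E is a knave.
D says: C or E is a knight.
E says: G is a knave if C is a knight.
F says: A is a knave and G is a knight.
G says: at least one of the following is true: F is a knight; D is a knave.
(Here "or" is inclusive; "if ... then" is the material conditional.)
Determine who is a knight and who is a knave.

A is a knave, B is a knave, C is a knave, D is a knight, E is a knight, F is a knave, and G is a knave.

A is a knave, and the claim "it is not the case that G is a knave" is indeed false.
As a knave, B's statement "D is a knave exactly when F is a knave" should be false; it is.
C is a knave, and the claim "E is a knave" is indeed false.
D (knight): "C or E is a knight" — true. ✓
E is a knight; "G is a knave if C is a knight" is true, as required.
F is a knave, so "A is a knave and G is a knight" must be false — and it is.
G is a knave; "at least one of the following is true: F is a knight; D is a knave" is false, as required.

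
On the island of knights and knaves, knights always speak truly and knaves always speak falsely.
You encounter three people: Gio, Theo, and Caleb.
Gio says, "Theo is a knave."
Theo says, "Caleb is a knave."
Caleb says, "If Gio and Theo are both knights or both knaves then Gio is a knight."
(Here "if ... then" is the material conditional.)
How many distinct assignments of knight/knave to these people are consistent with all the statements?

1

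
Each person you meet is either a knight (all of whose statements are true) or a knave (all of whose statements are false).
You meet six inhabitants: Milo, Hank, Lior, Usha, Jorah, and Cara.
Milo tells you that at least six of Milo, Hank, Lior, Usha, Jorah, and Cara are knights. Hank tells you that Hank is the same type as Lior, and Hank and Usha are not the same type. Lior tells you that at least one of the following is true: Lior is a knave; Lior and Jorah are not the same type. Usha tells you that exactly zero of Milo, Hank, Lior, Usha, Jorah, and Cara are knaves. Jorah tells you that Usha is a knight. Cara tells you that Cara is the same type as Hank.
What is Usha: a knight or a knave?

Consistent assignments: {Milo=knave, Hank=knight, Lior=knight, Usha=knave, Jorah=knave, Cara=knight}; {Milo=knave, Hank=knight, Lior=knight, Usha=knave, Jorah=knave, Cara=knave}
In every consistent assignment, Usha is a knave.

Usha is a knave.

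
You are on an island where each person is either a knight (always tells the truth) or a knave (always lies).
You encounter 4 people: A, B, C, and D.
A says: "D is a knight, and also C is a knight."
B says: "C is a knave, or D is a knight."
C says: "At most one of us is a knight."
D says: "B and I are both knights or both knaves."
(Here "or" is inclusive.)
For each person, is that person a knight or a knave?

Suppose A is a knight. Then A's statement "D is a knight, and also C is a knight" would have to be true. Checking the 8 ways to assign the others, none is consistent with every speaker.
(For instance, with B=knight, C=knave, D=knight, A's claim "D is a knight, and also C is a knight" comes out false where it would need to be true.)
So A must be a knave, making "D is a knight, and also C is a knight" false. Taking A=knave, B=knight, C=knave, D=knight, each remaining statement checks out:
  B (knight): "C is a knave, or D is a knight" — true. ✓
  C (knave): "at most one of us is a knight" — false. ✓
  D (knight): "B and I are both knights or both knaves" — true. ✓
This is the unique consistent assignment.

A is a knave, B is a knight, C is a knave, and D is a knight.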